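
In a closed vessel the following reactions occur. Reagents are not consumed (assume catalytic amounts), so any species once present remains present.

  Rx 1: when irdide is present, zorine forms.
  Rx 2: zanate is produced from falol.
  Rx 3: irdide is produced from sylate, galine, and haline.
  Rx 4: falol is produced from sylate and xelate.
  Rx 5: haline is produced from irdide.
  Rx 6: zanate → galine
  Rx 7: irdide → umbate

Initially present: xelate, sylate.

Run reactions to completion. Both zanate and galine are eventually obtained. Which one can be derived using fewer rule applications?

zanate

zanate: sylate and xelate present → falol forms (Rx 4). falol present → zanate forms (Rx 2). [2 rule applications]
galine: sylate and xelate present → falol forms (Rx 4). falol present → zanate forms (Rx 2). zanate present → galine forms (Rx 6). [3 rule applications]
zanate needs fewer.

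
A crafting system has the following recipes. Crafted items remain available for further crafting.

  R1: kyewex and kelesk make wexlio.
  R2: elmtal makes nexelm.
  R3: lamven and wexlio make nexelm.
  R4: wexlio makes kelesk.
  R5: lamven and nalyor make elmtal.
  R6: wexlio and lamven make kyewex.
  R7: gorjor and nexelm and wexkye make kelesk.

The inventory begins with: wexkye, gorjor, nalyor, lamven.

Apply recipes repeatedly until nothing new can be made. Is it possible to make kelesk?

Yes

lamven and nalyor → elmtal (R5).
elmtal → nexelm (R2).
Using R7, gorjor, nexelm, and wexkye make kelesk.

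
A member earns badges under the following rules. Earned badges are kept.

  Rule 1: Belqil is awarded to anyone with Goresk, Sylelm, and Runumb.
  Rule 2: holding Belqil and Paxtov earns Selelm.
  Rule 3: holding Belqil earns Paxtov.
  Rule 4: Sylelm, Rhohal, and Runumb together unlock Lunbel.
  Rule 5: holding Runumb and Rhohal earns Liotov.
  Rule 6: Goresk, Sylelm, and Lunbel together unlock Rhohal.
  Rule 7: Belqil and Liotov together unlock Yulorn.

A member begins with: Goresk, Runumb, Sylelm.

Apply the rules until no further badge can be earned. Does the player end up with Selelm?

With Goresk, Sylelm, and Runumb, Belqil is earned (Rule 1).
With Belqil, Paxtov is earned (Rule 3).
With Belqil and Paxtov, Selelm is earned (Rule 2).

Yes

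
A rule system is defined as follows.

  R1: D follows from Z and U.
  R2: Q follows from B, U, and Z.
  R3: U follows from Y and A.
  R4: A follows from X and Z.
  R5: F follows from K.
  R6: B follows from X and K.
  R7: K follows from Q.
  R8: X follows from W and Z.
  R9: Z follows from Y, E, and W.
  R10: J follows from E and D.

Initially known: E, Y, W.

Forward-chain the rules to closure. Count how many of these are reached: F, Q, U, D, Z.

3

From Y, E, and W, R9 gives Z.
W and Z hold, so X follows (R8).
From X and Z, R4 gives A.
From Y and A, R3 gives U.
From Z and U, R1 gives D.
F would need K (R5), but K is never established.
Q would need B, U, and Z (R2), but B is never established.
U: reached.
D: reached.
Z: reached.
Reached: U, D, and Z — 3 of the 5.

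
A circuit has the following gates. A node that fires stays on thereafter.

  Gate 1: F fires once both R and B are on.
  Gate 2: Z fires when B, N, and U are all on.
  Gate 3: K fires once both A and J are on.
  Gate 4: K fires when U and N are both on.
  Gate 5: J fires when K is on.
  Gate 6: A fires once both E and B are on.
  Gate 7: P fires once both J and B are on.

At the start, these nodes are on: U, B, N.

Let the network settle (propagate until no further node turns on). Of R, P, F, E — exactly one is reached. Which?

P

Gate 4: U and N on → K on.
K is on, so J fires (Gate 5).
J and B are on, so P fires (Gate 7).
No rule produces E, and it is not given. No rule produces R, and it is not given. F would need R and B (Gate 1), but R never turns on.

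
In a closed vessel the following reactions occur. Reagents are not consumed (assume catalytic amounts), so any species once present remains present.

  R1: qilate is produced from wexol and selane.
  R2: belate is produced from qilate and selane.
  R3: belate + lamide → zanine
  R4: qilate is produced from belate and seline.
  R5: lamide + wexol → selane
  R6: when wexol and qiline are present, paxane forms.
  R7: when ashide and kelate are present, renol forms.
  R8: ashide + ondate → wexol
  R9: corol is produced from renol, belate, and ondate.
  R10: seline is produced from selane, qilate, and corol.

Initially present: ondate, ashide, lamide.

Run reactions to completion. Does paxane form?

paxane would need wexol and qiline (R6), but qiline never forms.

No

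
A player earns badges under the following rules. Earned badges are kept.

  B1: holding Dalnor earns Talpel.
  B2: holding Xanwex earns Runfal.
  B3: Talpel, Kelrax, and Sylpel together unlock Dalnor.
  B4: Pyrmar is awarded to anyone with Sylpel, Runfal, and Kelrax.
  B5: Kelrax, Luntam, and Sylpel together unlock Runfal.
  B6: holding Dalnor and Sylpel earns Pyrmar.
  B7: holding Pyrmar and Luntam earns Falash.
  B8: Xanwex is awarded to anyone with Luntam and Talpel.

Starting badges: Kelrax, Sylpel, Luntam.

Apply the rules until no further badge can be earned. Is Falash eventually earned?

With Kelrax, Luntam, and Sylpel, Runfal is earned (B5).
With Sylpel, Runfal, and Kelrax, Pyrmar is earned (B4).
With Pyrmar and Luntam, Falash is earned (B7).

Yes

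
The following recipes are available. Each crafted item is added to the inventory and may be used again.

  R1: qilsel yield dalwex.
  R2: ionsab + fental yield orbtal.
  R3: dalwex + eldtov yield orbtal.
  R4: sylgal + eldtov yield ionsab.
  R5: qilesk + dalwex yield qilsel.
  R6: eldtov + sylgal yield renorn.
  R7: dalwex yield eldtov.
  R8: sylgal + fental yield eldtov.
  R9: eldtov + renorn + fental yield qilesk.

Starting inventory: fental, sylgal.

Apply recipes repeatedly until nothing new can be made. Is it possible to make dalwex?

dalwex would need qilsel (R1), but qilsel is never obtained.

No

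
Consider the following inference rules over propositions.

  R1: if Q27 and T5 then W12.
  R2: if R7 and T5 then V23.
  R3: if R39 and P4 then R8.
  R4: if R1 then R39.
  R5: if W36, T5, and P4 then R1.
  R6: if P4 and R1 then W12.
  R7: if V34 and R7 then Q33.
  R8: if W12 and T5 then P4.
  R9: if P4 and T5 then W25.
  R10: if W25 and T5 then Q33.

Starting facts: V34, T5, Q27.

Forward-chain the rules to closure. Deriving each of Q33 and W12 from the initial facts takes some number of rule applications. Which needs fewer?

W12: From Q27 and T5, R1 gives W12. [1 rule application]
Q33: Q27 and T5 hold, so W12 follows (R1). W12 and T5 hold, so P4 follows (R8). P4 and T5 hold, so W25 follows (R9). From W25 and T5, R10 gives Q33. [4 rule applications]
W12 needs fewer.

W12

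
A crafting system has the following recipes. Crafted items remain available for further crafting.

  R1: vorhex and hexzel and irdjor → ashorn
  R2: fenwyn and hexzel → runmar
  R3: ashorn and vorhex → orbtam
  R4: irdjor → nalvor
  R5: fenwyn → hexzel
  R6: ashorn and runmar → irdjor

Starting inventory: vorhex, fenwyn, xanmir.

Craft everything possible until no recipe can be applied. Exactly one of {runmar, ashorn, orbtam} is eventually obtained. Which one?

runmar

fenwyn → hexzel (R5).
Using R2, fenwyn and hexzel make runmar.
ashorn would need vorhex, hexzel, and irdjor (R1), but irdjor is never obtained. orbtam would need ashorn and vorhex (R3), but ashorn is never obtained.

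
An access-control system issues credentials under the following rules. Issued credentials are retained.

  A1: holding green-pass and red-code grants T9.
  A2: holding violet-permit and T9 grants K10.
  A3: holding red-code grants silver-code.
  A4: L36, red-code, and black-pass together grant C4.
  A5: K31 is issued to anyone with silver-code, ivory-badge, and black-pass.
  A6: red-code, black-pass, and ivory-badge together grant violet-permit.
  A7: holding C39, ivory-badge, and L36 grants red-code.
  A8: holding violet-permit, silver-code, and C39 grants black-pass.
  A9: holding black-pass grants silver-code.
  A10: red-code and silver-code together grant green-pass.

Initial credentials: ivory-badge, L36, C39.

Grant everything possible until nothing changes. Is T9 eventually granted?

Yes

Holding C39, ivory-badge, and L36 grants red-code (A7).
Holding red-code grants silver-code (A3).
Holding red-code and silver-code grants green-pass (A10).
Holding green-pass and red-code grants T9 (A1).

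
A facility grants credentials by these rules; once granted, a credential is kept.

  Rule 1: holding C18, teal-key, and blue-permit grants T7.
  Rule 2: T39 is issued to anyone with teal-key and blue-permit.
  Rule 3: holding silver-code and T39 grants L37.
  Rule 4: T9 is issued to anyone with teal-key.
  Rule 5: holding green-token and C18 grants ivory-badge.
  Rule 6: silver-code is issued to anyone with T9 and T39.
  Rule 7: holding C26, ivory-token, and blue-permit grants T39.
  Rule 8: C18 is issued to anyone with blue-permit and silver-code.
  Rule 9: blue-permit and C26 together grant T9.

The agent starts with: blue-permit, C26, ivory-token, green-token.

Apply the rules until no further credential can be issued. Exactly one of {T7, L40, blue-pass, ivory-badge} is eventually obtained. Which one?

ivory-badge

Holding C26, ivory-token, and blue-permit grants T39 (Rule 7).
Holding blue-permit and C26 grants T9 (Rule 9).
Holding T9 and T39 grants silver-code (Rule 6).
Holding blue-permit and silver-code grants C18 (Rule 8).
Holding green-token and C18 grants ivory-badge (Rule 5).
No rule produces blue-pass, and it is not given. T7 would need C18, teal-key, and blue-permit (Rule 1), but teal-key is never granted. No rule produces L40, and it is not given.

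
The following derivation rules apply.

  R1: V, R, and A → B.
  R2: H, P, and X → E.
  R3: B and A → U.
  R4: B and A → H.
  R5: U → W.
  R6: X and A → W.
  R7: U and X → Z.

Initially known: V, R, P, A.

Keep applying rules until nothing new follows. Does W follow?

Yes

From V, R, and A, R1 gives B.
B and A hold, so U follows (R3).
U holds, so W follows (R5).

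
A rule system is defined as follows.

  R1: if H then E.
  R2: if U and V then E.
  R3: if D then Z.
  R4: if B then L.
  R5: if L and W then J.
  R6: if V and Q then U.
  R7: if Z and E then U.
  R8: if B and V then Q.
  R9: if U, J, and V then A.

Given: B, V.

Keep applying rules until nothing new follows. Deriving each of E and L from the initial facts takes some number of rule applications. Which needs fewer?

L

L: B holds, so L follows (R4). [1 rule application]
E: B and V hold, so Q follows (R8). V and Q hold, so U follows (R6). U and V hold, so E follows (R2). [3 rule applications]
L needs fewer.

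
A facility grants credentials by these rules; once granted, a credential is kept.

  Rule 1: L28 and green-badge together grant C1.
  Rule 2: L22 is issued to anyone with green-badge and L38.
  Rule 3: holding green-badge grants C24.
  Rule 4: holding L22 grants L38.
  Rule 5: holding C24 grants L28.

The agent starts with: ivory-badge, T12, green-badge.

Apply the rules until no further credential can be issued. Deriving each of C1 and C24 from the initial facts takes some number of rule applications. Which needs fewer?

C24

C24: Holding green-badge grants C24 (Rule 3). [1 rule application]
C1: Holding green-badge grants C24 (Rule 3). Holding C24 grants L28 (Rule 5). Holding L28 and green-badge grants C1 (Rule 1). [3 rule applications]
C24 needs fewer.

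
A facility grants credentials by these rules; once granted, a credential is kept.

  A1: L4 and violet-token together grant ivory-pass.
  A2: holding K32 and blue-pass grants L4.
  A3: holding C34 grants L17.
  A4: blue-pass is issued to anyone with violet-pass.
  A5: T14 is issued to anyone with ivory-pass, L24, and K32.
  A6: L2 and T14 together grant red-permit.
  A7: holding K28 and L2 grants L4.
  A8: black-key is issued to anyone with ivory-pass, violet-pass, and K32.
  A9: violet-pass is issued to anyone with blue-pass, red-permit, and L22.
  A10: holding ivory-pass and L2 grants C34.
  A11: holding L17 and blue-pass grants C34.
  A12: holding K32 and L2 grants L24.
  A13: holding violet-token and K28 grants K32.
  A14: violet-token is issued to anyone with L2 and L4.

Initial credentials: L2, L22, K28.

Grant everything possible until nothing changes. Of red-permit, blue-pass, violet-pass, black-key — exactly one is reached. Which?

Holding K28 and L2 grants L4 (A7).
Holding L2 and L4 grants violet-token (A14).
Holding L4 and violet-token grants ivory-pass (A1).
Holding violet-token and K28 grants K32 (A13).
Holding K32 and L2 grants L24 (A12).
Holding ivory-pass, L24, and K32 grants T14 (A5).
Holding L2 and T14 grants red-permit (A6).
black-key would need ivory-pass, violet-pass, and K32 (A8), but violet-pass is never granted. violet-pass would need blue-pass, red-permit, and L22 (A9), but blue-pass is never granted. blue-pass would need violet-pass (A4), but violet-pass is never granted.

red-permit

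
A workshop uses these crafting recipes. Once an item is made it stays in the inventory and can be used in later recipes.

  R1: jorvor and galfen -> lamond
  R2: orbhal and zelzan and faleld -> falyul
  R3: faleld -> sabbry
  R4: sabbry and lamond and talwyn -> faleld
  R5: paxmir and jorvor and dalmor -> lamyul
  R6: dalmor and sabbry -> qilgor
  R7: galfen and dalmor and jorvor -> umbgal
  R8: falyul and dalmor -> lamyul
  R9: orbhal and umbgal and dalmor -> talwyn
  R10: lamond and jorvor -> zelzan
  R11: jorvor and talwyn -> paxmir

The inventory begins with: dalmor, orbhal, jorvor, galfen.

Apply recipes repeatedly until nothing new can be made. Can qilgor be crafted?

qilgor would need dalmor and sabbry (R6), but sabbry is never obtained.

No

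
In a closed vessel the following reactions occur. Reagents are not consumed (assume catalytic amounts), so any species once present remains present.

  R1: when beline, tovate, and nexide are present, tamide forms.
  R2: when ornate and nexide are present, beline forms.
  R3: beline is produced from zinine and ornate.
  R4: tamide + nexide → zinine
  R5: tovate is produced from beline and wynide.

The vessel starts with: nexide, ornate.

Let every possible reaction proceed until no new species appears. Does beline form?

ornate and nexide present → beline forms (R2).

Yes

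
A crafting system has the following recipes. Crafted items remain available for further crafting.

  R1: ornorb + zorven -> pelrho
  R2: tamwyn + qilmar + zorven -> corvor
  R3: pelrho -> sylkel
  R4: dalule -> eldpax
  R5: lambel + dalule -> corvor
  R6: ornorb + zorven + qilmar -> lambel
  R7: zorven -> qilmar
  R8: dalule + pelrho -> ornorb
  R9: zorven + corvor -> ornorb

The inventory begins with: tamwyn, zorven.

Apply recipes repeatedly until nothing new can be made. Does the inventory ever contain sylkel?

zorven -> qilmar (R7).
tamwyn + qilmar + zorven -> corvor (R2).
zorven + corvor -> ornorb (R9).
ornorb + zorven -> pelrho (R1).
pelrho -> sylkel (R3).

Yes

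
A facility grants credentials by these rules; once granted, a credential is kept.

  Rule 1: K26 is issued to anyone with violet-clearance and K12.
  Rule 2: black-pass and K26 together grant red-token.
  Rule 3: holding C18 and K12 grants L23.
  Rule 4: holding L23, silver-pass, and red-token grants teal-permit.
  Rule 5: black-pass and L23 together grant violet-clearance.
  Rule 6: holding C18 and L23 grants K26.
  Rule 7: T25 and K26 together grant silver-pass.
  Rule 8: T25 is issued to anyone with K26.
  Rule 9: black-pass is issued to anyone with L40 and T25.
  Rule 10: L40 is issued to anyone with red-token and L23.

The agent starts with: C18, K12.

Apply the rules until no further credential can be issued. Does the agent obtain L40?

L40 would need red-token and L23 (Rule 10), but red-token is never granted.

No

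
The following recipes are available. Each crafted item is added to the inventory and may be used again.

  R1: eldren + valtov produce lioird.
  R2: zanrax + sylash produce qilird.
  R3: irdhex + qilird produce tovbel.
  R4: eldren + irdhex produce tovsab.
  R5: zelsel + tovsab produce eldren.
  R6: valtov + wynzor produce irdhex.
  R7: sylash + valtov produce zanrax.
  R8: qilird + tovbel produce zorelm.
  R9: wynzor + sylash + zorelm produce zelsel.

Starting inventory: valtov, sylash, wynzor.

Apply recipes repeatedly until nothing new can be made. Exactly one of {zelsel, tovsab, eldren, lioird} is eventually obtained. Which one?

zelsel

Using R7, sylash and valtov make zanrax.
valtov + wynzor → irdhex (R6).
zanrax + sylash → qilird (R2).
Using R3, irdhex and qilird make tovbel.
qilird + tovbel → zorelm (R8).
wynzor + sylash + zorelm → zelsel (R9).
tovsab would need eldren and irdhex (R4), but eldren is never obtained. lioird would need eldren and valtov (R1), but eldren is never obtained. eldren would need zelsel and tovsab (R5), but tovsab is never obtained.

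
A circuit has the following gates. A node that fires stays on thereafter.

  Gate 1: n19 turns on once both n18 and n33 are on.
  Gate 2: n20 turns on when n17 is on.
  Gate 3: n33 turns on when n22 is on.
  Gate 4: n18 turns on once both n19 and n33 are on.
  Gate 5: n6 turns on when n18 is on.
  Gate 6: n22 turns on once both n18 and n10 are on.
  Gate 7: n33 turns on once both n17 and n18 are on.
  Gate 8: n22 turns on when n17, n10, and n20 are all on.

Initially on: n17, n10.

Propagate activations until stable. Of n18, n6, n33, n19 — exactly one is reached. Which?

n33

n17 is on, so n20 turns on (Gate 2).
n17, n10, and n20 are on, so n22 turns on (Gate 8).
Gate 3: n22 on → n33 on.
n18 would need n19 and n33 (Gate 4), but n19 never turns on. n19 would need n18 and n33 (Gate 1), but n18 never turns on. n6 would need n18 (Gate 5), but n18 never turns on.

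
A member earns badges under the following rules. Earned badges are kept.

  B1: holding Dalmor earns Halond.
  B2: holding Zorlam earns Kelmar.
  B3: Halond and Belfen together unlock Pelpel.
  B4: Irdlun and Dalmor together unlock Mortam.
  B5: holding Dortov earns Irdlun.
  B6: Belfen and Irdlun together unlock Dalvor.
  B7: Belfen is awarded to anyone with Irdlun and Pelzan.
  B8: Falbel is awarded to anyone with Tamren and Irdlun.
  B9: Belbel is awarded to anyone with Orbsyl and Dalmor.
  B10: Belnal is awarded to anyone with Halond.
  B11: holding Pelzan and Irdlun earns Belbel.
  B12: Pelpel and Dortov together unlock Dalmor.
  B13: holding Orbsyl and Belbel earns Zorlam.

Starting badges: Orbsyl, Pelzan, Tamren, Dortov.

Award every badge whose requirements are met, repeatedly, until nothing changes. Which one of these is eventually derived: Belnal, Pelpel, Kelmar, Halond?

Kelmar

With Dortov, Irdlun is earned (B5).
With Pelzan and Irdlun, Belbel is earned (B11).
With Orbsyl and Belbel, Zorlam is earned (B13).
With Zorlam, Kelmar is earned (B2).
Belnal would need Halond (B10), but Halond is never earned. Pelpel would need Halond and Belfen (B3), but Halond is never earned. Halond would need Dalmor (B1), but Dalmor is never earned.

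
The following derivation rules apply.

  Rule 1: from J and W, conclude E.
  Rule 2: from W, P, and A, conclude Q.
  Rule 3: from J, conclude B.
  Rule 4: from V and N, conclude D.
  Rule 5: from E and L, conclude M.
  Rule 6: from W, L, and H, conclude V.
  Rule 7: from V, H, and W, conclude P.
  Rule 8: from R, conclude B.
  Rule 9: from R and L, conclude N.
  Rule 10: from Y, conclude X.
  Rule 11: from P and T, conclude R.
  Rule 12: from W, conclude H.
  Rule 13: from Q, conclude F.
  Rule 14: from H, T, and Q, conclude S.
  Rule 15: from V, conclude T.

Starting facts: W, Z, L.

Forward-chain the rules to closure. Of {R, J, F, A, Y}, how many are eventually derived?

W holds, so H follows (Rule 12).
From W, L, and H, Rule 6 gives V.
From V, Rule 15 gives T.
From V, H, and W, Rule 7 gives P.
From P and T, Rule 11 gives R.
R: reached.
No rule produces J, and it is not given.
F would need Q (Rule 13), but Q is never established.
No rule produces A, and it is not given.
No rule produces Y, and it is not given.
Reached: R — 1 of the 5.

1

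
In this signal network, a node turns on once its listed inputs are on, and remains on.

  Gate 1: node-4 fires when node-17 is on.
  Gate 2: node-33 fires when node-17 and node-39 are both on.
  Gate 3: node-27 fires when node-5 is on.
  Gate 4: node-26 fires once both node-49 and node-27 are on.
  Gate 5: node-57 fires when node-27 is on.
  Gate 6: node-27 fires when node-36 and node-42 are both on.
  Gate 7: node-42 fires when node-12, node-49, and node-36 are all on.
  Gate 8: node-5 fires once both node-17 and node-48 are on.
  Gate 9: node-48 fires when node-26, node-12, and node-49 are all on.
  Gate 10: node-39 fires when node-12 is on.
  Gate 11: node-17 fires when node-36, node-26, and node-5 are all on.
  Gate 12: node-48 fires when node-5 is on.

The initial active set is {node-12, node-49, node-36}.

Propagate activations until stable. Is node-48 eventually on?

Gate 7: node-12, node-49, and node-36 on → node-42 on.
node-36 and node-42 are on, so node-27 fires (Gate 6).
node-49 and node-27 are on, so node-26 fires (Gate 4).
node-26, node-12, and node-49 are on, so node-48 fires (Gate 9).

Yes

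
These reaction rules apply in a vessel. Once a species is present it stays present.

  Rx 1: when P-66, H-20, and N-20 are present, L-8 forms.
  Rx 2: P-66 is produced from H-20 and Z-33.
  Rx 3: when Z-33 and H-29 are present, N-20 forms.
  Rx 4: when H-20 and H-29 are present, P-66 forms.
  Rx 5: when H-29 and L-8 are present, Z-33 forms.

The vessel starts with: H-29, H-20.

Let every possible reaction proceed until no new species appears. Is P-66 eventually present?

H-20 and H-29 present → P-66 forms (Rx 4).

Yes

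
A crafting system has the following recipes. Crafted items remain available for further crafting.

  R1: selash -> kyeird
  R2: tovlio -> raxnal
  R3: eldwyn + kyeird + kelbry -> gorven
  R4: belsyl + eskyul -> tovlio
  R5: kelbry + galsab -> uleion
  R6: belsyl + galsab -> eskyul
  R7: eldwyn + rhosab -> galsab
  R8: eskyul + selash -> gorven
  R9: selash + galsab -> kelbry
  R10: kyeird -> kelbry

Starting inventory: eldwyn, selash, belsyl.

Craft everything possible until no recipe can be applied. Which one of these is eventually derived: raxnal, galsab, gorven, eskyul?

Using R1, selash makes kyeird.
Using R10, kyeird makes kelbry.
eldwyn + kyeird + kelbry -> gorven (R3).
raxnal would need tovlio (R2), but tovlio is never obtained. galsab would need eldwyn and rhosab (R7), but rhosab is never obtained. eskyul would need belsyl and galsab (R6), but galsab is never obtained.

gorven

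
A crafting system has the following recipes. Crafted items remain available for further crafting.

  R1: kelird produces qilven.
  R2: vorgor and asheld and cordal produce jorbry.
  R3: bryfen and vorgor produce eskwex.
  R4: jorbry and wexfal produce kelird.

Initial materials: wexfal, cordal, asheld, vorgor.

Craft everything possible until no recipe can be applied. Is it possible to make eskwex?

No

eskwex would need bryfen and vorgor (R3), but bryfen is never obtained.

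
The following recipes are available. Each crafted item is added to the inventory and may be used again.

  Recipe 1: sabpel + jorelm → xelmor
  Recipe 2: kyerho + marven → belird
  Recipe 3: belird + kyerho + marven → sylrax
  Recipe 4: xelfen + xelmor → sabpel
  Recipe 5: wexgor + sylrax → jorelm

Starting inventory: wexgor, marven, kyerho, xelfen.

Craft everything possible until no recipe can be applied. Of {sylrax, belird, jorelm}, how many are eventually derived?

kyerho + marven → belird (Recipe 2).
Using Recipe 3, belird, kyerho, and marven make sylrax.
Using Recipe 5, wexgor and sylrax make jorelm.
sylrax: reached.
belird: reached.
jorelm: reached.
All 3 are reached.

3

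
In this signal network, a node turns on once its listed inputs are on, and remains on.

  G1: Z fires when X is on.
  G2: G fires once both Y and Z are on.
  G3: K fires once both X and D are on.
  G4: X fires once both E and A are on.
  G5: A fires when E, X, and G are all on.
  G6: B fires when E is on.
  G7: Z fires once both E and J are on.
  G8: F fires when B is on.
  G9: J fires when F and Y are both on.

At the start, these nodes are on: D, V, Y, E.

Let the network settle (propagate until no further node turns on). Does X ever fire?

X would need E and A (G4), but A never turns on.

No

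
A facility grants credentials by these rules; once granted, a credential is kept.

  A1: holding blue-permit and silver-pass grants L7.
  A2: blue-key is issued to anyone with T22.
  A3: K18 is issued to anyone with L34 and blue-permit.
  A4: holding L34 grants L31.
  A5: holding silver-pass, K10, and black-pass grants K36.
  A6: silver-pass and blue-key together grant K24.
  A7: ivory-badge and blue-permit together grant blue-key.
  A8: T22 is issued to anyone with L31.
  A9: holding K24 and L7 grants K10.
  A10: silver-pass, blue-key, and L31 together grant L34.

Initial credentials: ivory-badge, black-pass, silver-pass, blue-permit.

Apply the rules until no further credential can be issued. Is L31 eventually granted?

No

L31 would need L34 (A4), but L34 is never granted.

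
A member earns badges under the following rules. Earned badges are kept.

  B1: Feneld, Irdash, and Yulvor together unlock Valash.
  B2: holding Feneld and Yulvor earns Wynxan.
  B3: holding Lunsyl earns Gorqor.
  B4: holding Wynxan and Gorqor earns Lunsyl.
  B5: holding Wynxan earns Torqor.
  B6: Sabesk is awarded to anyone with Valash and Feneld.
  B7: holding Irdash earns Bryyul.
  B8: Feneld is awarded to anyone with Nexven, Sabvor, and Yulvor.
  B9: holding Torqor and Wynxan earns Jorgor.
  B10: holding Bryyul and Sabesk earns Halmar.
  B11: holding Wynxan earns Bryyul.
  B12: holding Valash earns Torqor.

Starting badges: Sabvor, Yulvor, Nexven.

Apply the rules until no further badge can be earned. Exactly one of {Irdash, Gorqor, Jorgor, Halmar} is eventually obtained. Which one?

Jorgor

With Nexven, Sabvor, and Yulvor, Feneld is earned (B8).
With Feneld and Yulvor, Wynxan is earned (B2).
With Wynxan, Torqor is earned (B5).
With Torqor and Wynxan, Jorgor is earned (B9).
No rule produces Irdash, and it is not given. Halmar would need Bryyul and Sabesk (B10), but Sabesk is never earned. Gorqor would need Lunsyl (B3), but Lunsyl is never earned.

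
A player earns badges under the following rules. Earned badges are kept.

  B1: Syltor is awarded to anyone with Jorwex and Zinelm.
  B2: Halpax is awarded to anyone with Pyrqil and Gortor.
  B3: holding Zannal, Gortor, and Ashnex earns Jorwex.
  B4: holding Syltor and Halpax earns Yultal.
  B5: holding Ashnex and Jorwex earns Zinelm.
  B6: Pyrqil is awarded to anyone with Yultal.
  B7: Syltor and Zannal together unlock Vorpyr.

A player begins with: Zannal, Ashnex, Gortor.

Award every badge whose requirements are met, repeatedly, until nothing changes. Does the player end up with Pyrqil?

No

Pyrqil would need Yultal (B6), but Yultal is never earned.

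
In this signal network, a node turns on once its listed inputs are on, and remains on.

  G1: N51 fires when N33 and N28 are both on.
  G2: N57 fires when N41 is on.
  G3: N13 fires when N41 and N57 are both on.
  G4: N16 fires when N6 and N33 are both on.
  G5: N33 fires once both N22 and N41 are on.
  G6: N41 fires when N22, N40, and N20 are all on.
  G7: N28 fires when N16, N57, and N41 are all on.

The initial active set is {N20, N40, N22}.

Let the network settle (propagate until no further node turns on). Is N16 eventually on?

N16 would need N6 and N33 (G4), but N6 never turns on.

No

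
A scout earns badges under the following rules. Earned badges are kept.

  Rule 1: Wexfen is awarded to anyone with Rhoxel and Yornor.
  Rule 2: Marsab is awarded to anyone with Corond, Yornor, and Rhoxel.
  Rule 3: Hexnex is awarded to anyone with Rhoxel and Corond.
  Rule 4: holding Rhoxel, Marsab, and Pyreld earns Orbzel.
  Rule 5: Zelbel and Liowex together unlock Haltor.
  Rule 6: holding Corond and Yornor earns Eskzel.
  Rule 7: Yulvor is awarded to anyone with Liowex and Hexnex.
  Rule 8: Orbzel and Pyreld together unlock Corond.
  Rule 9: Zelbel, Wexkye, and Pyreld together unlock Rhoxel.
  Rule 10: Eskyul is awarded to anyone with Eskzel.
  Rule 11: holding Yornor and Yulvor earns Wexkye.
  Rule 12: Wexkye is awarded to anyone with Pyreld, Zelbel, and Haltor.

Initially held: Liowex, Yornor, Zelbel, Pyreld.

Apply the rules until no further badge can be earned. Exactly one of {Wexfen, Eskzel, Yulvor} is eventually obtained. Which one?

With Zelbel and Liowex, Haltor is earned (Rule 5).
With Pyreld, Zelbel, and Haltor, Wexkye is earned (Rule 12).
With Zelbel, Wexkye, and Pyreld, Rhoxel is earned (Rule 9).
With Rhoxel and Yornor, Wexfen is earned (Rule 1).
Yulvor would need Liowex and Hexnex (Rule 7), but Hexnex is never earned. Eskzel would need Corond and Yornor (Rule 6), but Corond is never earned.

Wexfen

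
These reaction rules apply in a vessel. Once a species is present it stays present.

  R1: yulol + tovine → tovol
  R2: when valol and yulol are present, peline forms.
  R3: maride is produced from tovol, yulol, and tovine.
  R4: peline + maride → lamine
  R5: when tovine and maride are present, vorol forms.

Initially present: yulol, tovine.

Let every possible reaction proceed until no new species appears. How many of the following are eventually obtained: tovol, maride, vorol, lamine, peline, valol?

3

yulol and tovine present → tovol forms (R1).
tovol, yulol, and tovine present → maride forms (R3).
tovine and maride present → vorol forms (R5).
tovol: reached.
maride: reached.
vorol: reached.
lamine would need peline and maride (R4), but peline never forms.
peline would need valol and yulol (R2), but valol never forms.
No rule produces valol, and it is not given.
Reached: tovol, maride, and vorol — 3 of the 6.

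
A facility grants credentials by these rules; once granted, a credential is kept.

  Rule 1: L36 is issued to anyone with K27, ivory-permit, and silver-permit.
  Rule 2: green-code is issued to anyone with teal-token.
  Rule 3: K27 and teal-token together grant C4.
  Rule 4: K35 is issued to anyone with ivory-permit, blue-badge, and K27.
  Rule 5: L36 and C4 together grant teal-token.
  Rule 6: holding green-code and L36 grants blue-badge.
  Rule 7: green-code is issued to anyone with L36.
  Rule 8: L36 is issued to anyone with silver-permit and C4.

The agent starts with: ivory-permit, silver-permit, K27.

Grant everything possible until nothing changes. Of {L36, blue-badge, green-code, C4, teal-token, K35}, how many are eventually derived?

Holding K27, ivory-permit, and silver-permit grants L36 (Rule 1).
Holding L36 grants green-code (Rule 7).
Holding green-code and L36 grants blue-badge (Rule 6).
Holding ivory-permit, blue-badge, and K27 grants K35 (Rule 4).
L36: reached.
blue-badge: reached.
green-code: reached.
C4 would need K27 and teal-token (Rule 3), but teal-token is never granted.
teal-token would need L36 and C4 (Rule 5), but C4 is never granted.
K35: reached.
Reached: L36, blue-badge, green-code, and K35 — 4 of the 6.

4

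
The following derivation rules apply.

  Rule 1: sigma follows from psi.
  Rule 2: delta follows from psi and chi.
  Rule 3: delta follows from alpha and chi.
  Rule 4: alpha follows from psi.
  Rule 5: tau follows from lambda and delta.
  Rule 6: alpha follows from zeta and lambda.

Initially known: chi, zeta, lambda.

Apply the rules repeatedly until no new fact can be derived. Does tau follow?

Yes

From zeta and lambda, Rule 6 gives alpha.
From alpha and chi, Rule 3 gives delta.
lambda and delta hold, so tau follows (Rule 5).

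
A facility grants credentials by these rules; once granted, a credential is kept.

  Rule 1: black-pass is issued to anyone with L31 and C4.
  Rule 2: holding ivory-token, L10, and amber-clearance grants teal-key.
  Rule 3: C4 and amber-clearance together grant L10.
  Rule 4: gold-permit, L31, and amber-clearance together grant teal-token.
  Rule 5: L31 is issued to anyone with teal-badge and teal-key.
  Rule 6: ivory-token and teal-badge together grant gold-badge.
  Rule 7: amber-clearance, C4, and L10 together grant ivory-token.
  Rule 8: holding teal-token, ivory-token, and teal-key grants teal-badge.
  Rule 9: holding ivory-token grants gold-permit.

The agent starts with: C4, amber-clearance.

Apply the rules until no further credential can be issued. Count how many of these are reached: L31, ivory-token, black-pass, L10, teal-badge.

Holding C4 and amber-clearance grants L10 (Rule 3).
Holding amber-clearance, C4, and L10 grants ivory-token (Rule 7).
L31 would need teal-badge and teal-key (Rule 5), but teal-badge is never granted.
ivory-token: reached.
black-pass would need L31 and C4 (Rule 1), but L31 is never granted.
L10: reached.
teal-badge would need teal-token, ivory-token, and teal-key (Rule 8), but teal-token is never granted.
Reached: ivory-token and L10 — 2 of the 5.

2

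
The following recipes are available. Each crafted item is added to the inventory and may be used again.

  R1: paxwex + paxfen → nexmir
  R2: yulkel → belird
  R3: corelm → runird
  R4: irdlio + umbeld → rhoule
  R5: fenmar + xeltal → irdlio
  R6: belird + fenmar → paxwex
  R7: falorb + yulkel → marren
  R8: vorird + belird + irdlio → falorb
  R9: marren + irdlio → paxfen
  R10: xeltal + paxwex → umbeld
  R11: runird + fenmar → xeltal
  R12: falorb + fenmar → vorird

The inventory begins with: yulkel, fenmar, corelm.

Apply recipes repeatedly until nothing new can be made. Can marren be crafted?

No

marren would need falorb and yulkel (R7), but falorb is never obtained.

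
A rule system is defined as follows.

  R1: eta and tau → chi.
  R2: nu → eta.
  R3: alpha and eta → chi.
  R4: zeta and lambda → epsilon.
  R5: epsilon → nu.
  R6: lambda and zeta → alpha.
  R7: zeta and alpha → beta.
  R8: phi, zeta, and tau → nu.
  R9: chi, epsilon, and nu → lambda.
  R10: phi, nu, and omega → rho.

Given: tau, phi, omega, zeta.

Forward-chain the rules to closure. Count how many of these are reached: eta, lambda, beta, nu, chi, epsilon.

From phi, zeta, and tau, R8 gives nu.
From nu, R2 gives eta.
eta and tau hold, so chi follows (R1).
eta: reached.
lambda would need chi, epsilon, and nu (R9), but epsilon is never established.
beta would need zeta and alpha (R7), but alpha is never established.
nu: reached.
chi: reached.
epsilon would need zeta and lambda (R4), but lambda is never established.
Reached: eta, nu, and chi — 3 of the 6.

3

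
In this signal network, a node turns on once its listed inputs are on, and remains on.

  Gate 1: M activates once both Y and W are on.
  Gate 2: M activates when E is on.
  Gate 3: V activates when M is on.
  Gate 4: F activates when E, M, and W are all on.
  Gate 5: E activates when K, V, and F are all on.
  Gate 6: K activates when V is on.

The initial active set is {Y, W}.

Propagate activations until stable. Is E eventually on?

E would need K, V, and F (Gate 5), but F never turns on.

No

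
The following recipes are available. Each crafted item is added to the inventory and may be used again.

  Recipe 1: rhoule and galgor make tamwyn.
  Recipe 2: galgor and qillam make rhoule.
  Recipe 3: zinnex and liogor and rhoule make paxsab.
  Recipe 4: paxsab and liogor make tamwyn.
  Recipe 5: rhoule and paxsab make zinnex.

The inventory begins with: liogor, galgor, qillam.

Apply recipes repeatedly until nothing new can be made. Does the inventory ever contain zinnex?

zinnex would need rhoule and paxsab (Recipe 5), but paxsab is never obtained.

No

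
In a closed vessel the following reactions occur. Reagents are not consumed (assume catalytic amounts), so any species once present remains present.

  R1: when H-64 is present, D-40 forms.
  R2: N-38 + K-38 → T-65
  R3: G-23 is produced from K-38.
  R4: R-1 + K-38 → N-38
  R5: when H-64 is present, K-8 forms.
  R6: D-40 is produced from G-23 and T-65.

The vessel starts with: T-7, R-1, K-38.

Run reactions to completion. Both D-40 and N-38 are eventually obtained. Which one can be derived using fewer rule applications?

N-38

N-38: R-1 and K-38 present → N-38 forms (R4). [1 rule application]
D-40: R-1 and K-38 present → N-38 forms (R4). K-38 present → G-23 forms (R3). N-38 and K-38 present → T-65 forms (R2). G-23 and T-65 present → D-40 forms (R6). [4 rule applications]
N-38 needs fewer.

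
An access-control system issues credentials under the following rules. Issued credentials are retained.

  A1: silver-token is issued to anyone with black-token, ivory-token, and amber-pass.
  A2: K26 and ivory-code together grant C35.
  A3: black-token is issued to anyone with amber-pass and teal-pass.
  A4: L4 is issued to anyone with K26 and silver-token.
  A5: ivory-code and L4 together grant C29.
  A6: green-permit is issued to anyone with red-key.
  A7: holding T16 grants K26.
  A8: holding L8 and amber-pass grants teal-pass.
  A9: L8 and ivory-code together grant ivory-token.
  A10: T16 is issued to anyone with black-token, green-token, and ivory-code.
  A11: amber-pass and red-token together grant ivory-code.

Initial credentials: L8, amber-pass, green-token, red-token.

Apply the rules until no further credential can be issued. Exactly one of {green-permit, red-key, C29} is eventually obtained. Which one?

Holding amber-pass and red-token grants ivory-code (A11).
Holding L8 and amber-pass grants teal-pass (A8).
Holding amber-pass and teal-pass grants black-token (A3).
Holding L8 and ivory-code grants ivory-token (A9).
Holding black-token, green-token, and ivory-code grants T16 (A10).
Holding black-token, ivory-token, and amber-pass grants silver-token (A1).
Holding T16 grants K26 (A7).
Holding K26 and silver-token grants L4 (A4).
Holding ivory-code and L4 grants C29 (A5).
No rule produces red-key, and it is not given. green-permit would need red-key (A6), but red-key is never granted.

C29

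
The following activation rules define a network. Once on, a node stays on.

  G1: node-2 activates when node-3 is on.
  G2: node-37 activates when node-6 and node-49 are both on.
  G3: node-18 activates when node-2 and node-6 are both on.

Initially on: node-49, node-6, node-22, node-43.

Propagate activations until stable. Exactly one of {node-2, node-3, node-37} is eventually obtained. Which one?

node-37

node-6 and node-49 are on, so node-37 activates (G2).
No rule produces node-3, and it is not given. node-2 would need node-3 (G1), but node-3 never turns on.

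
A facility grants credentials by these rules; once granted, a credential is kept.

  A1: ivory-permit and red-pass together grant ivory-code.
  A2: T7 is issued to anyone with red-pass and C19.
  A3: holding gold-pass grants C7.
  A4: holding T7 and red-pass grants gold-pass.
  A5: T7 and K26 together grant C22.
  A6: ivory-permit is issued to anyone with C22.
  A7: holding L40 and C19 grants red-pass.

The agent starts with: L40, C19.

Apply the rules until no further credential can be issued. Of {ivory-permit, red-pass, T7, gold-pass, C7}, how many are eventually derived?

4

Holding L40 and C19 grants red-pass (A7).
Holding red-pass and C19 grants T7 (A2).
Holding T7 and red-pass grants gold-pass (A4).
Holding gold-pass grants C7 (A3).
ivory-permit would need C22 (A6), but C22 is never granted.
red-pass: reached.
T7: reached.
gold-pass: reached.
C7: reached.
Reached: red-pass, T7, gold-pass, and C7 — 4 of the 5.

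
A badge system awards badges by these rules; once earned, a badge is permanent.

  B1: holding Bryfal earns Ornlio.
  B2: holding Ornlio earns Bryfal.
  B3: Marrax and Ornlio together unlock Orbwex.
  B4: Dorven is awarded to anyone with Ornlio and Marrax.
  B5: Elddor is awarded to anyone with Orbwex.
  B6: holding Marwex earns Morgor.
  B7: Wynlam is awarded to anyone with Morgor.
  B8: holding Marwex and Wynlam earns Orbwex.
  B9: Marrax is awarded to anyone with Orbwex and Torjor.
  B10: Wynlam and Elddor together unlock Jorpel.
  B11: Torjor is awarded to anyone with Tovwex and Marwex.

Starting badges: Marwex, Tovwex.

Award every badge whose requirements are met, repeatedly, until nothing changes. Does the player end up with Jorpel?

Yes

With Marwex, Morgor is earned (B6).
With Morgor, Wynlam is earned (B7).
With Marwex and Wynlam, Orbwex is earned (B8).
With Orbwex, Elddor is earned (B5).
With Wynlam and Elddor, Jorpel is earned (B10).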